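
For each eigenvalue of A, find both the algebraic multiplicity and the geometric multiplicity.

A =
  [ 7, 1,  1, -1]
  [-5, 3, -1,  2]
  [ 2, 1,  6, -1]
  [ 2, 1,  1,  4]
λ = 5: alg = 4, geom = 2

Step 1 — factor the characteristic polynomial to read off the algebraic multiplicities:
  χ_A(x) = (x - 5)^4

Step 2 — compute geometric multiplicities via the rank-nullity identity g(λ) = n − rank(A − λI):
  rank(A − (5)·I) = 2, so dim ker(A − (5)·I) = n − 2 = 2

Summary:
  λ = 5: algebraic multiplicity = 4, geometric multiplicity = 2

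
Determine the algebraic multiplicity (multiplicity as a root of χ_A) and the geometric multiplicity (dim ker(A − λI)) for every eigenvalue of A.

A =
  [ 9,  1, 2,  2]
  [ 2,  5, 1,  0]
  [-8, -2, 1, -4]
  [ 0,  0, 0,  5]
λ = 5: alg = 4, geom = 2

Step 1 — factor the characteristic polynomial to read off the algebraic multiplicities:
  χ_A(x) = (x - 5)^4

Step 2 — compute geometric multiplicities via the rank-nullity identity g(λ) = n − rank(A − λI):
  rank(A − (5)·I) = 2, so dim ker(A − (5)·I) = n − 2 = 2

Summary:
  λ = 5: algebraic multiplicity = 4, geometric multiplicity = 2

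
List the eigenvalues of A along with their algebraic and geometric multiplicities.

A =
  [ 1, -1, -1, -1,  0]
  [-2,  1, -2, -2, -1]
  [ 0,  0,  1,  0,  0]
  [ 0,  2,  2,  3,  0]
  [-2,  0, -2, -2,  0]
λ = 1: alg = 4, geom = 3; λ = 2: alg = 1, geom = 1

Step 1 — factor the characteristic polynomial to read off the algebraic multiplicities:
  χ_A(x) = (x - 2)*(x - 1)^4

Step 2 — compute geometric multiplicities via the rank-nullity identity g(λ) = n − rank(A − λI):
  rank(A − (1)·I) = 2, so dim ker(A − (1)·I) = n − 2 = 3
  rank(A − (2)·I) = 4, so dim ker(A − (2)·I) = n − 4 = 1

Summary:
  λ = 1: algebraic multiplicity = 4, geometric multiplicity = 3
  λ = 2: algebraic multiplicity = 1, geometric multiplicity = 1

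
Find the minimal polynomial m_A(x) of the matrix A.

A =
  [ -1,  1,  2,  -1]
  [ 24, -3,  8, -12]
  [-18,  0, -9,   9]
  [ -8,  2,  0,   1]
x^2 + 6*x + 9

The characteristic polynomial is χ_A(x) = (x + 3)^4, so the eigenvalues are known. The minimal polynomial is
  m_A(x) = Π_λ (x − λ)^{k_λ}
where k_λ is the size of the *largest* Jordan block for λ (equivalently, the smallest k with (A − λI)^k v = 0 for every generalised eigenvector v of λ).

  λ = -3: largest Jordan block has size 2, contributing (x + 3)^2

So m_A(x) = (x + 3)^2 = x^2 + 6*x + 9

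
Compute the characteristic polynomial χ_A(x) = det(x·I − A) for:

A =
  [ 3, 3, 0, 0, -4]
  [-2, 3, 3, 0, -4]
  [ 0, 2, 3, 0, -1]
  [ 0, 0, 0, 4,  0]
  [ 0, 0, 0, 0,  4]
x^5 - 17*x^4 + 115*x^3 - 387*x^2 + 648*x - 432

Expanding det(x·I − A) (e.g. by cofactor expansion or by noting that A is similar to its Jordan form J, which has the same characteristic polynomial as A) gives
  χ_A(x) = x^5 - 17*x^4 + 115*x^3 - 387*x^2 + 648*x - 432
which factors as (x - 4)^2*(x - 3)^3. The eigenvalues (with algebraic multiplicities) are λ = 3 with multiplicity 3, λ = 4 with multiplicity 2.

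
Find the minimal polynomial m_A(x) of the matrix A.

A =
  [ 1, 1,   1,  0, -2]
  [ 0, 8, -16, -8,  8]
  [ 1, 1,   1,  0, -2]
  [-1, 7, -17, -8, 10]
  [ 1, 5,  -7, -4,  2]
x^3 - 4*x^2

The characteristic polynomial is χ_A(x) = x^4*(x - 4), so the eigenvalues are known. The minimal polynomial is
  m_A(x) = Π_λ (x − λ)^{k_λ}
where k_λ is the size of the *largest* Jordan block for λ (equivalently, the smallest k with (A − λI)^k v = 0 for every generalised eigenvector v of λ).

  λ = 0: largest Jordan block has size 2, contributing (x − 0)^2
  λ = 4: largest Jordan block has size 1, contributing (x − 4)

So m_A(x) = x^2*(x - 4) = x^3 - 4*x^2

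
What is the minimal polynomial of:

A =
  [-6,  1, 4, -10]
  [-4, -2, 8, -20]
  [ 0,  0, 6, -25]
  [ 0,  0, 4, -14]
x^2 + 8*x + 16

The characteristic polynomial is χ_A(x) = (x + 4)^4, so the eigenvalues are known. The minimal polynomial is
  m_A(x) = Π_λ (x − λ)^{k_λ}
where k_λ is the size of the *largest* Jordan block for λ (equivalently, the smallest k with (A − λI)^k v = 0 for every generalised eigenvector v of λ).

  λ = -4: largest Jordan block has size 2, contributing (x + 4)^2

So m_A(x) = (x + 4)^2 = x^2 + 8*x + 16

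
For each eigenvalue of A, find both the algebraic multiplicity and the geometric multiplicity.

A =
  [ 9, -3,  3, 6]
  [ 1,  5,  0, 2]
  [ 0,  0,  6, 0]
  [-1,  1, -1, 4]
λ = 6: alg = 4, geom = 2

Step 1 — factor the characteristic polynomial to read off the algebraic multiplicities:
  χ_A(x) = (x - 6)^4

Step 2 — compute geometric multiplicities via the rank-nullity identity g(λ) = n − rank(A − λI):
  rank(A − (6)·I) = 2, so dim ker(A − (6)·I) = n − 2 = 2

Summary:
  λ = 6: algebraic multiplicity = 4, geometric multiplicity = 2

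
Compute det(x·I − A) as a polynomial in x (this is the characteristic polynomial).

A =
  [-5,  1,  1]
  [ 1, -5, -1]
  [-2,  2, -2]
x^3 + 12*x^2 + 48*x + 64

Expanding det(x·I − A) (e.g. by cofactor expansion or by noting that A is similar to its Jordan form J, which has the same characteristic polynomial as A) gives
  χ_A(x) = x^3 + 12*x^2 + 48*x + 64
which factors as (x + 4)^3. The eigenvalues (with algebraic multiplicities) are λ = -4 with multiplicity 3.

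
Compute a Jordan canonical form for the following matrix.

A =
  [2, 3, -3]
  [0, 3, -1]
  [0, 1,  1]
J_2(2) ⊕ J_1(2)

The characteristic polynomial is
  det(x·I − A) = x^3 - 6*x^2 + 12*x - 8 = (x - 2)^3

Eigenvalues and multiplicities (the geometric multiplicity of λ is n − rank(A − λI), which equals the number of Jordan blocks for λ):
  λ = 2: algebraic multiplicity = 3, geometric multiplicity = 2

Determining the block sizes for each eigenvalue:
  λ = 2: 2 blocks summing to 3 forces exactly one block of size 2 and the rest size 1 → block sizes [2, 1]

Assembling the blocks gives a Jordan form
J =
  [2, 1, 0]
  [0, 2, 0]
  [0, 0, 2]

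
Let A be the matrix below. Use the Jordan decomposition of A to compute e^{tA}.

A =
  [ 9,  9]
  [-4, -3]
e^{tA} =
  [6*t*exp(3*t) + exp(3*t), 9*t*exp(3*t)]
  [-4*t*exp(3*t), -6*t*exp(3*t) + exp(3*t)]

Strategy: write A = P · J · P⁻¹ where J is a Jordan canonical form, so e^{tA} = P · e^{tJ} · P⁻¹, and e^{tJ} can be computed block-by-block.

A has Jordan form
J =
  [3, 1]
  [0, 3]
(up to reordering of blocks).

Per-block formulas:
  For a 2×2 Jordan block J_2(3): exp(t · J_2(3)) = e^(3t)·(I + t·N), where N is the 2×2 nilpotent shift.

After assembling e^{tJ} and conjugating by P, we get:

e^{tA} =
  [6*t*exp(3*t) + exp(3*t), 9*t*exp(3*t)]
  [-4*t*exp(3*t), -6*t*exp(3*t) + exp(3*t)]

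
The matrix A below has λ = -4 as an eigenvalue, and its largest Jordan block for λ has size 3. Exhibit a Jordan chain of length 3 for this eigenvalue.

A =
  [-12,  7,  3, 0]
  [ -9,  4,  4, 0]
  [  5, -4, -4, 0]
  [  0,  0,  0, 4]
A Jordan chain for λ = -4 of length 3:
v_1 = (16, 20, -4, 0)ᵀ
v_2 = (-8, -9, 5, 0)ᵀ
v_3 = (1, 0, 0, 0)ᵀ

Let N = A − (-4)·I. We want v_3 with N^3 v_3 = 0 but N^2 v_3 ≠ 0; then v_{j-1} := N · v_j for j = 3, …, 2.

Pick v_3 = (1, 0, 0, 0)ᵀ.
Then v_2 = N · v_3 = (-8, -9, 5, 0)ᵀ.
Then v_1 = N · v_2 = (16, 20, -4, 0)ᵀ.

Sanity check: (A − (-4)·I) v_1 = (0, 0, 0, 0)ᵀ = 0. ✓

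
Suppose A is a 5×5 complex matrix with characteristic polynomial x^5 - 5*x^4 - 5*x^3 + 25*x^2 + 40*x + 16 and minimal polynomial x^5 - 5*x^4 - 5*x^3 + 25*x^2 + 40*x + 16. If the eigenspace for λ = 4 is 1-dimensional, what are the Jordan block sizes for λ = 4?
Block sizes for λ = 4: [2]

Step 1 — from the characteristic polynomial, algebraic multiplicity of λ = 4 is 2. From dim ker(A − (4)·I) = 1, there are exactly 1 Jordan blocks for λ = 4.
Step 2 — from the minimal polynomial, the factor (x − 4)^2 tells us the largest block for λ = 4 has size 2.
Step 3 — with total size 2, 1 blocks, and largest block 2, the block sizes (in nonincreasing order) are [2].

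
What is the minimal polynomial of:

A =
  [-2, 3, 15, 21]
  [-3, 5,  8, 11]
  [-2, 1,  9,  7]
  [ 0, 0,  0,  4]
x^3 - 12*x^2 + 48*x - 64

The characteristic polynomial is χ_A(x) = (x - 4)^4, so the eigenvalues are known. The minimal polynomial is
  m_A(x) = Π_λ (x − λ)^{k_λ}
where k_λ is the size of the *largest* Jordan block for λ (equivalently, the smallest k with (A − λI)^k v = 0 for every generalised eigenvector v of λ).

  λ = 4: largest Jordan block has size 3, contributing (x − 4)^3

So m_A(x) = (x - 4)^3 = x^3 - 12*x^2 + 48*x - 64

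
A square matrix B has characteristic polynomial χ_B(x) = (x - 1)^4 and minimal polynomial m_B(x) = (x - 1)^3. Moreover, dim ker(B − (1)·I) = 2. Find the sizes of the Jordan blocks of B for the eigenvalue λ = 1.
Block sizes for λ = 1: [3, 1]

Step 1 — from the characteristic polynomial, algebraic multiplicity of λ = 1 is 4. From dim ker(B − (1)·I) = 2, there are exactly 2 Jordan blocks for λ = 1.
Step 2 — from the minimal polynomial, the factor (x − 1)^3 tells us the largest block for λ = 1 has size 3.
Step 3 — with total size 4, 2 blocks, and largest block 3, the block sizes (in nonincreasing order) are [3, 1].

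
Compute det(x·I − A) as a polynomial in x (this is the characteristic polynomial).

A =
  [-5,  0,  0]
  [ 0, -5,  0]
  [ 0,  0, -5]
x^3 + 15*x^2 + 75*x + 125

Expanding det(x·I − A) (e.g. by cofactor expansion or by noting that A is similar to its Jordan form J, which has the same characteristic polynomial as A) gives
  χ_A(x) = x^3 + 15*x^2 + 75*x + 125
which factors as (x + 5)^3. The eigenvalues (with algebraic multiplicities) are λ = -5 with multiplicity 3.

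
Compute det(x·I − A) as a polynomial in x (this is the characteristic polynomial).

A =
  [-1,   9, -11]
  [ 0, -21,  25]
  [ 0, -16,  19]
x^3 + 3*x^2 + 3*x + 1

Expanding det(x·I − A) (e.g. by cofactor expansion or by noting that A is similar to its Jordan form J, which has the same characteristic polynomial as A) gives
  χ_A(x) = x^3 + 3*x^2 + 3*x + 1
which factors as (x + 1)^3. The eigenvalues (with algebraic multiplicities) are λ = -1 with multiplicity 3.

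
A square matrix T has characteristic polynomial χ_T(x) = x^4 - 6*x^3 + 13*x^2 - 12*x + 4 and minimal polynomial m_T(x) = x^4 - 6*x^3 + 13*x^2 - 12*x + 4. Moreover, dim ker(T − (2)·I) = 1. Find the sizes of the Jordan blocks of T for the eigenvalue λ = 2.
Block sizes for λ = 2: [2]

Step 1 — from the characteristic polynomial, algebraic multiplicity of λ = 2 is 2. From dim ker(T − (2)·I) = 1, there are exactly 1 Jordan blocks for λ = 2.
Step 2 — from the minimal polynomial, the factor (x − 2)^2 tells us the largest block for λ = 2 has size 2.
Step 3 — with total size 2, 1 blocks, and largest block 2, the block sizes (in nonincreasing order) are [2].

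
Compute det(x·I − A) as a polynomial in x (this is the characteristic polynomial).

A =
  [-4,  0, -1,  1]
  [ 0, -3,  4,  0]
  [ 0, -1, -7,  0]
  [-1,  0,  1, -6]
x^4 + 20*x^3 + 150*x^2 + 500*x + 625

Expanding det(x·I − A) (e.g. by cofactor expansion or by noting that A is similar to its Jordan form J, which has the same characteristic polynomial as A) gives
  χ_A(x) = x^4 + 20*x^3 + 150*x^2 + 500*x + 625
which factors as (x + 5)^4. The eigenvalues (with algebraic multiplicities) are λ = -5 with multiplicity 4.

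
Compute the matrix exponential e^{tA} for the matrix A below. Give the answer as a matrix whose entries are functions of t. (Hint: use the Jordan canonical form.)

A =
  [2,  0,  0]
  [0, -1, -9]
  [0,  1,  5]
e^{tA} =
  [exp(2*t), 0, 0]
  [0, -3*t*exp(2*t) + exp(2*t), -9*t*exp(2*t)]
  [0, t*exp(2*t), 3*t*exp(2*t) + exp(2*t)]

Strategy: write A = P · J · P⁻¹ where J is a Jordan canonical form, so e^{tA} = P · e^{tJ} · P⁻¹, and e^{tJ} can be computed block-by-block.

A has Jordan form
J =
  [2, 1, 0]
  [0, 2, 0]
  [0, 0, 2]
(up to reordering of blocks).

Per-block formulas:
  For a 1×1 block at λ = 2: exp(t · [2]) = [e^(2t)].
  For a 2×2 Jordan block J_2(2): exp(t · J_2(2)) = e^(2t)·(I + t·N), where N is the 2×2 nilpotent shift.

After assembling e^{tJ} and conjugating by P, we get:

e^{tA} =
  [exp(2*t), 0, 0]
  [0, -3*t*exp(2*t) + exp(2*t), -9*t*exp(2*t)]
  [0, t*exp(2*t), 3*t*exp(2*t) + exp(2*t)]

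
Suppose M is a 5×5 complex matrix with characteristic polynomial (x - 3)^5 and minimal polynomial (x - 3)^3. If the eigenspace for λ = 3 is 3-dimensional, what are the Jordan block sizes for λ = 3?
Block sizes for λ = 3: [3, 1, 1]

Step 1 — from the characteristic polynomial, algebraic multiplicity of λ = 3 is 5. From dim ker(M − (3)·I) = 3, there are exactly 3 Jordan blocks for λ = 3.
Step 2 — from the minimal polynomial, the factor (x − 3)^3 tells us the largest block for λ = 3 has size 3.
Step 3 — with total size 5, 3 blocks, and largest block 3, the block sizes (in nonincreasing order) are [3, 1, 1].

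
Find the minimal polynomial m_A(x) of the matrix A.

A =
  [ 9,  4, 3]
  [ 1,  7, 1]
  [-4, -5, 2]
x^3 - 18*x^2 + 108*x - 216

The characteristic polynomial is χ_A(x) = (x - 6)^3, so the eigenvalues are known. The minimal polynomial is
  m_A(x) = Π_λ (x − λ)^{k_λ}
where k_λ is the size of the *largest* Jordan block for λ (equivalently, the smallest k with (A − λI)^k v = 0 for every generalised eigenvector v of λ).

  λ = 6: largest Jordan block has size 3, contributing (x − 6)^3

So m_A(x) = (x - 6)^3 = x^3 - 18*x^2 + 108*x - 216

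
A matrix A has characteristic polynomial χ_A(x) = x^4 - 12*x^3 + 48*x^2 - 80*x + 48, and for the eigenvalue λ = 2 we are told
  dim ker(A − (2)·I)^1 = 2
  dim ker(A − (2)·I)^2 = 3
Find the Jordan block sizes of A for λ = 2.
Block sizes for λ = 2: [2, 1]

From the dimensions of kernels of powers, the number of Jordan blocks of size at least j is d_j − d_{j−1} where d_j = dim ker(N^j) (with d_0 = 0). Computing the differences gives [2, 1].
The number of blocks of size exactly k is (#blocks of size ≥ k) − (#blocks of size ≥ k + 1), so the partition is: 1 block(s) of size 1, 1 block(s) of size 2.
In nonincreasing order the block sizes are [2, 1].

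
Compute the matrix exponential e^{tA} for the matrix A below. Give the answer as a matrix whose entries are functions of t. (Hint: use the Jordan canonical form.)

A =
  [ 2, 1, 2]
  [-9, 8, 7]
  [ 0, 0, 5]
e^{tA} =
  [-3*t*exp(5*t) + exp(5*t), t*exp(5*t), t^2*exp(5*t)/2 + 2*t*exp(5*t)]
  [-9*t*exp(5*t), 3*t*exp(5*t) + exp(5*t), 3*t^2*exp(5*t)/2 + 7*t*exp(5*t)]
  [0, 0, exp(5*t)]

Strategy: write A = P · J · P⁻¹ where J is a Jordan canonical form, so e^{tA} = P · e^{tJ} · P⁻¹, and e^{tJ} can be computed block-by-block.

A has Jordan form
J =
  [5, 1, 0]
  [0, 5, 1]
  [0, 0, 5]
(up to reordering of blocks).

Per-block formulas:
  For a 3×3 Jordan block J_3(5): exp(t · J_3(5)) = e^(5t)·(I + t·N + (t^2/2)·N^2), where N is the 3×3 nilpotent shift.

After assembling e^{tJ} and conjugating by P, we get:

e^{tA} =
  [-3*t*exp(5*t) + exp(5*t), t*exp(5*t), t^2*exp(5*t)/2 + 2*t*exp(5*t)]
  [-9*t*exp(5*t), 3*t*exp(5*t) + exp(5*t), 3*t^2*exp(5*t)/2 + 7*t*exp(5*t)]
  [0, 0, exp(5*t)]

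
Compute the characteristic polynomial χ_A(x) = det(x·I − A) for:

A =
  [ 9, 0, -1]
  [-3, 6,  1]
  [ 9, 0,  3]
x^3 - 18*x^2 + 108*x - 216

Expanding det(x·I − A) (e.g. by cofactor expansion or by noting that A is similar to its Jordan form J, which has the same characteristic polynomial as A) gives
  χ_A(x) = x^3 - 18*x^2 + 108*x - 216
which factors as (x - 6)^3. The eigenvalues (with algebraic multiplicities) are λ = 6 with multiplicity 3.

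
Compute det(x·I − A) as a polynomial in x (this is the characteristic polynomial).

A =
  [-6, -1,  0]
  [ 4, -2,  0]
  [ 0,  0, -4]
x^3 + 12*x^2 + 48*x + 64

Expanding det(x·I − A) (e.g. by cofactor expansion or by noting that A is similar to its Jordan form J, which has the same characteristic polynomial as A) gives
  χ_A(x) = x^3 + 12*x^2 + 48*x + 64
which factors as (x + 4)^3. The eigenvalues (with algebraic multiplicities) are λ = -4 with multiplicity 3.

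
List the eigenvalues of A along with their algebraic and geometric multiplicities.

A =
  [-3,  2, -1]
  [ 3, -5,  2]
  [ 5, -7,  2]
λ = -2: alg = 3, geom = 1

Step 1 — factor the characteristic polynomial to read off the algebraic multiplicities:
  χ_A(x) = (x + 2)^3

Step 2 — compute geometric multiplicities via the rank-nullity identity g(λ) = n − rank(A − λI):
  rank(A − (-2)·I) = 2, so dim ker(A − (-2)·I) = n − 2 = 1

Summary:
  λ = -2: algebraic multiplicity = 3, geometric multiplicity = 1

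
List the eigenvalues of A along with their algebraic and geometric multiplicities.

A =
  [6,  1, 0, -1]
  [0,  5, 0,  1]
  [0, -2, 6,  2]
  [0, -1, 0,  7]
λ = 6: alg = 4, geom = 3

Step 1 — factor the characteristic polynomial to read off the algebraic multiplicities:
  χ_A(x) = (x - 6)^4

Step 2 — compute geometric multiplicities via the rank-nullity identity g(λ) = n − rank(A − λI):
  rank(A − (6)·I) = 1, so dim ker(A − (6)·I) = n − 1 = 3

Summary:
  λ = 6: algebraic multiplicity = 4, geometric multiplicity = 3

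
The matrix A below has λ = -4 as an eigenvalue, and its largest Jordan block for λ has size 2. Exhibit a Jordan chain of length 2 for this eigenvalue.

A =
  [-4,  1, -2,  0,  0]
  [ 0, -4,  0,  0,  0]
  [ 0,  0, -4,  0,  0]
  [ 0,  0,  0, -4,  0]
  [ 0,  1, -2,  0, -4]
A Jordan chain for λ = -4 of length 2:
v_1 = (1, 0, 0, 0, 1)ᵀ
v_2 = (0, 1, 0, 0, 0)ᵀ

Let N = A − (-4)·I. We want v_2 with N^2 v_2 = 0 but N^1 v_2 ≠ 0; then v_{j-1} := N · v_j for j = 2, …, 2.

Pick v_2 = (0, 1, 0, 0, 0)ᵀ.
Then v_1 = N · v_2 = (1, 0, 0, 0, 1)ᵀ.

Sanity check: (A − (-4)·I) v_1 = (0, 0, 0, 0, 0)ᵀ = 0. ✓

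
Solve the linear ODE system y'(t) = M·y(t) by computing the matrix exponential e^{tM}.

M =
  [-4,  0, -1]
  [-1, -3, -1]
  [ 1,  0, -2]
e^{tM} =
  [-t*exp(-3*t) + exp(-3*t), 0, -t*exp(-3*t)]
  [-t*exp(-3*t), exp(-3*t), -t*exp(-3*t)]
  [t*exp(-3*t), 0, t*exp(-3*t) + exp(-3*t)]

Strategy: write M = P · J · P⁻¹ where J is a Jordan canonical form, so e^{tM} = P · e^{tJ} · P⁻¹, and e^{tJ} can be computed block-by-block.

M has Jordan form
J =
  [-3,  1,  0]
  [ 0, -3,  0]
  [ 0,  0, -3]
(up to reordering of blocks).

Per-block formulas:
  For a 1×1 block at λ = -3: exp(t · [-3]) = [e^(-3t)].
  For a 2×2 Jordan block J_2(-3): exp(t · J_2(-3)) = e^(-3t)·(I + t·N), where N is the 2×2 nilpotent shift.

After assembling e^{tJ} and conjugating by P, we get:

e^{tM} =
  [-t*exp(-3*t) + exp(-3*t), 0, -t*exp(-3*t)]
  [-t*exp(-3*t), exp(-3*t), -t*exp(-3*t)]
  [t*exp(-3*t), 0, t*exp(-3*t) + exp(-3*t)]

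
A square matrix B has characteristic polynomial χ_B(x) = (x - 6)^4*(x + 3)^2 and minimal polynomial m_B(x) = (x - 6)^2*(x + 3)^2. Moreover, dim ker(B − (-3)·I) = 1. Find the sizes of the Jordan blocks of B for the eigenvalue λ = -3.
Block sizes for λ = -3: [2]

Step 1 — from the characteristic polynomial, algebraic multiplicity of λ = -3 is 2. From dim ker(B − (-3)·I) = 1, there are exactly 1 Jordan blocks for λ = -3.
Step 2 — from the minimal polynomial, the factor (x + 3)^2 tells us the largest block for λ = -3 has size 2.
Step 3 — with total size 2, 1 blocks, and largest block 2, the block sizes (in nonincreasing order) are [2].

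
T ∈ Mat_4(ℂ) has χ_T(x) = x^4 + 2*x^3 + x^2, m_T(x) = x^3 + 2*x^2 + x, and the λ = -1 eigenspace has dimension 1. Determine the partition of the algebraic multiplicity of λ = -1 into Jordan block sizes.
Block sizes for λ = -1: [2]

Step 1 — from the characteristic polynomial, algebraic multiplicity of λ = -1 is 2. From dim ker(T − (-1)·I) = 1, there are exactly 1 Jordan blocks for λ = -1.
Step 2 — from the minimal polynomial, the factor (x + 1)^2 tells us the largest block for λ = -1 has size 2.
Step 3 — with total size 2, 1 blocks, and largest block 2, the block sizes (in nonincreasing order) are [2].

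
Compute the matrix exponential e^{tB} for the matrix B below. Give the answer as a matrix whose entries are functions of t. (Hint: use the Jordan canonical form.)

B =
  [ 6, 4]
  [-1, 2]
e^{tB} =
  [2*t*exp(4*t) + exp(4*t), 4*t*exp(4*t)]
  [-t*exp(4*t), -2*t*exp(4*t) + exp(4*t)]

Strategy: write B = P · J · P⁻¹ where J is a Jordan canonical form, so e^{tB} = P · e^{tJ} · P⁻¹, and e^{tJ} can be computed block-by-block.

B has Jordan form
J =
  [4, 1]
  [0, 4]
(up to reordering of blocks).

Per-block formulas:
  For a 2×2 Jordan block J_2(4): exp(t · J_2(4)) = e^(4t)·(I + t·N), where N is the 2×2 nilpotent shift.

After assembling e^{tJ} and conjugating by P, we get:

e^{tB} =
  [2*t*exp(4*t) + exp(4*t), 4*t*exp(4*t)]
  [-t*exp(4*t), -2*t*exp(4*t) + exp(4*t)]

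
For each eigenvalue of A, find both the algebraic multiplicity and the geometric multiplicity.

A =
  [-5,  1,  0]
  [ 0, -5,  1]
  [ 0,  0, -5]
λ = -5: alg = 3, geom = 1

Step 1 — factor the characteristic polynomial to read off the algebraic multiplicities:
  χ_A(x) = (x + 5)^3

Step 2 — compute geometric multiplicities via the rank-nullity identity g(λ) = n − rank(A − λI):
  rank(A − (-5)·I) = 2, so dim ker(A − (-5)·I) = n − 2 = 1

Summary:
  λ = -5: algebraic multiplicity = 3, geometric multiplicity = 1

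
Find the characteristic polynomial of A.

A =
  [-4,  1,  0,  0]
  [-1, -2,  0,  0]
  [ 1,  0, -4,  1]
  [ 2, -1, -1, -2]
x^4 + 12*x^3 + 54*x^2 + 108*x + 81

Expanding det(x·I − A) (e.g. by cofactor expansion or by noting that A is similar to its Jordan form J, which has the same characteristic polynomial as A) gives
  χ_A(x) = x^4 + 12*x^3 + 54*x^2 + 108*x + 81
which factors as (x + 3)^4. The eigenvalues (with algebraic multiplicities) are λ = -3 with multiplicity 4.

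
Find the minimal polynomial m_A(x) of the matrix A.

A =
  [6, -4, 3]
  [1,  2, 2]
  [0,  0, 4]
x^3 - 12*x^2 + 48*x - 64

The characteristic polynomial is χ_A(x) = (x - 4)^3, so the eigenvalues are known. The minimal polynomial is
  m_A(x) = Π_λ (x − λ)^{k_λ}
where k_λ is the size of the *largest* Jordan block for λ (equivalently, the smallest k with (A − λI)^k v = 0 for every generalised eigenvector v of λ).

  λ = 4: largest Jordan block has size 3, contributing (x − 4)^3

So m_A(x) = (x - 4)^3 = x^3 - 12*x^2 + 48*x - 64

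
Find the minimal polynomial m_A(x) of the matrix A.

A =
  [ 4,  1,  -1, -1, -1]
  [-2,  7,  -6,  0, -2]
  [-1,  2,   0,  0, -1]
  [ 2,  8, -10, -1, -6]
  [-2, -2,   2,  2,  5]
x^3 - 9*x^2 + 27*x - 27

The characteristic polynomial is χ_A(x) = (x - 3)^5, so the eigenvalues are known. The minimal polynomial is
  m_A(x) = Π_λ (x − λ)^{k_λ}
where k_λ is the size of the *largest* Jordan block for λ (equivalently, the smallest k with (A − λI)^k v = 0 for every generalised eigenvector v of λ).

  λ = 3: largest Jordan block has size 3, contributing (x − 3)^3

So m_A(x) = (x - 3)^3 = x^3 - 9*x^2 + 27*x - 27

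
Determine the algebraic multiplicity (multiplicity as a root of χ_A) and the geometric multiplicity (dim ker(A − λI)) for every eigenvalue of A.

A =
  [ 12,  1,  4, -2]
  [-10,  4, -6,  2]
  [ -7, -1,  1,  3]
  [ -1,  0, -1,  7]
λ = 6: alg = 4, geom = 2

Step 1 — factor the characteristic polynomial to read off the algebraic multiplicities:
  χ_A(x) = (x - 6)^4

Step 2 — compute geometric multiplicities via the rank-nullity identity g(λ) = n − rank(A − λI):
  rank(A − (6)·I) = 2, so dim ker(A − (6)·I) = n − 2 = 2

Summary:
  λ = 6: algebraic multiplicity = 4, geometric multiplicity = 2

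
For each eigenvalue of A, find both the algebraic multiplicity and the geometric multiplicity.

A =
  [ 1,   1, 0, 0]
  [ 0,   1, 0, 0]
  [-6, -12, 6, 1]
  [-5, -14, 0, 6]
λ = 1: alg = 2, geom = 1; λ = 6: alg = 2, geom = 1

Step 1 — factor the characteristic polynomial to read off the algebraic multiplicities:
  χ_A(x) = (x - 6)^2*(x - 1)^2

Step 2 — compute geometric multiplicities via the rank-nullity identity g(λ) = n − rank(A − λI):
  rank(A − (1)·I) = 3, so dim ker(A − (1)·I) = n − 3 = 1
  rank(A − (6)·I) = 3, so dim ker(A − (6)·I) = n − 3 = 1

Summary:
  λ = 1: algebraic multiplicity = 2, geometric multiplicity = 1
  λ = 6: algebraic multiplicity = 2, geometric multiplicity = 1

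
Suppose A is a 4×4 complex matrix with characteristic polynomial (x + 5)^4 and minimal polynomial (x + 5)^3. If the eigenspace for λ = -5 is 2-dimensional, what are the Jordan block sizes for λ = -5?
Block sizes for λ = -5: [3, 1]

Step 1 — from the characteristic polynomial, algebraic multiplicity of λ = -5 is 4. From dim ker(A − (-5)·I) = 2, there are exactly 2 Jordan blocks for λ = -5.
Step 2 — from the minimal polynomial, the factor (x + 5)^3 tells us the largest block for λ = -5 has size 3.
Step 3 — with total size 4, 2 blocks, and largest block 3, the block sizes (in nonincreasing order) are [3, 1].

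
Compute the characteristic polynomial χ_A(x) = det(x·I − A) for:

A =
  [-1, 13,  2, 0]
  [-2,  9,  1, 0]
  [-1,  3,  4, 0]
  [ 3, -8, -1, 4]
x^4 - 16*x^3 + 96*x^2 - 256*x + 256

Expanding det(x·I − A) (e.g. by cofactor expansion or by noting that A is similar to its Jordan form J, which has the same characteristic polynomial as A) gives
  χ_A(x) = x^4 - 16*x^3 + 96*x^2 - 256*x + 256
which factors as (x - 4)^4. The eigenvalues (with algebraic multiplicities) are λ = 4 with multiplicity 4.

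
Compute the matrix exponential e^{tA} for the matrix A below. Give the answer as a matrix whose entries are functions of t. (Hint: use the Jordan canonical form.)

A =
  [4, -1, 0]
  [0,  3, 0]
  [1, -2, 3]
e^{tA} =
  [exp(4*t), -exp(4*t) + exp(3*t), 0]
  [0, exp(3*t), 0]
  [exp(4*t) - exp(3*t), -t*exp(3*t) - exp(4*t) + exp(3*t), exp(3*t)]

Strategy: write A = P · J · P⁻¹ where J is a Jordan canonical form, so e^{tA} = P · e^{tJ} · P⁻¹, and e^{tJ} can be computed block-by-block.

A has Jordan form
J =
  [3, 1, 0]
  [0, 3, 0]
  [0, 0, 4]
(up to reordering of blocks).

Per-block formulas:
  For a 2×2 Jordan block J_2(3): exp(t · J_2(3)) = e^(3t)·(I + t·N), where N is the 2×2 nilpotent shift.
  For a 1×1 block at λ = 4: exp(t · [4]) = [e^(4t)].

After assembling e^{tJ} and conjugating by P, we get:

e^{tA} =
  [exp(4*t), -exp(4*t) + exp(3*t), 0]
  [0, exp(3*t), 0]
  [exp(4*t) - exp(3*t), -t*exp(3*t) - exp(4*t) + exp(3*t), exp(3*t)]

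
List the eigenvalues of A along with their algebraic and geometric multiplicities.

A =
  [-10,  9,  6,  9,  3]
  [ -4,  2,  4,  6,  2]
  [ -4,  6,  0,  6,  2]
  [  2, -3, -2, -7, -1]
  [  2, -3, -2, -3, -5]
λ = -4: alg = 5, geom = 4

Step 1 — factor the characteristic polynomial to read off the algebraic multiplicities:
  χ_A(x) = (x + 4)^5

Step 2 — compute geometric multiplicities via the rank-nullity identity g(λ) = n − rank(A − λI):
  rank(A − (-4)·I) = 1, so dim ker(A − (-4)·I) = n − 1 = 4

Summary:
  λ = -4: algebraic multiplicity = 5, geometric multiplicity = 4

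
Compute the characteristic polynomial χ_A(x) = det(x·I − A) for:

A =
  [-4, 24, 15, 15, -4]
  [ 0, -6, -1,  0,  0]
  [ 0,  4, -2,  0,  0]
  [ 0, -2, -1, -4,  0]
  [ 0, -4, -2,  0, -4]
x^5 + 20*x^4 + 160*x^3 + 640*x^2 + 1280*x + 1024

Expanding det(x·I − A) (e.g. by cofactor expansion or by noting that A is similar to its Jordan form J, which has the same characteristic polynomial as A) gives
  χ_A(x) = x^5 + 20*x^4 + 160*x^3 + 640*x^2 + 1280*x + 1024
which factors as (x + 4)^5. The eigenvalues (with algebraic multiplicities) are λ = -4 with multiplicity 5.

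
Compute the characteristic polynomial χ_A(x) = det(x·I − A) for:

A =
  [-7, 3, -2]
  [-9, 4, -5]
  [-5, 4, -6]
x^3 + 9*x^2 + 27*x + 27

Expanding det(x·I − A) (e.g. by cofactor expansion or by noting that A is similar to its Jordan form J, which has the same characteristic polynomial as A) gives
  χ_A(x) = x^3 + 9*x^2 + 27*x + 27
which factors as (x + 3)^3. The eigenvalues (with algebraic multiplicities) are λ = -3 with multiplicity 3.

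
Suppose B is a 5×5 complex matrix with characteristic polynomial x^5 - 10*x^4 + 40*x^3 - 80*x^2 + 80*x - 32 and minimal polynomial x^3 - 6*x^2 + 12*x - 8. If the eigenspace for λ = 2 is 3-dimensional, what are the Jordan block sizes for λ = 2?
Block sizes for λ = 2: [3, 1, 1]

Step 1 — from the characteristic polynomial, algebraic multiplicity of λ = 2 is 5. From dim ker(B − (2)·I) = 3, there are exactly 3 Jordan blocks for λ = 2.
Step 2 — from the minimal polynomial, the factor (x − 2)^3 tells us the largest block for λ = 2 has size 3.
Step 3 — with total size 5, 3 blocks, and largest block 3, the block sizes (in nonincreasing order) are [3, 1, 1].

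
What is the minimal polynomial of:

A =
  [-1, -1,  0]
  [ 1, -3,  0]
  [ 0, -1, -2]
x^3 + 6*x^2 + 12*x + 8

The characteristic polynomial is χ_A(x) = (x + 2)^3, so the eigenvalues are known. The minimal polynomial is
  m_A(x) = Π_λ (x − λ)^{k_λ}
where k_λ is the size of the *largest* Jordan block for λ (equivalently, the smallest k with (A − λI)^k v = 0 for every generalised eigenvector v of λ).

  λ = -2: largest Jordan block has size 3, contributing (x + 2)^3

So m_A(x) = (x + 2)^3 = x^3 + 6*x^2 + 12*x + 8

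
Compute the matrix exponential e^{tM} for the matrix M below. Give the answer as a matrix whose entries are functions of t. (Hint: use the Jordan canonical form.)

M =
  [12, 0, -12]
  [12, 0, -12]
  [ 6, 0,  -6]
e^{tM} =
  [2*exp(6*t) - 1, 0, 2 - 2*exp(6*t)]
  [2*exp(6*t) - 2, 1, 2 - 2*exp(6*t)]
  [exp(6*t) - 1, 0, 2 - exp(6*t)]

Strategy: write M = P · J · P⁻¹ where J is a Jordan canonical form, so e^{tM} = P · e^{tJ} · P⁻¹, and e^{tJ} can be computed block-by-block.

M has Jordan form
J =
  [0, 0, 0]
  [0, 0, 0]
  [0, 0, 6]
(up to reordering of blocks).

Per-block formulas:
  For a 1×1 block at λ = 0: exp(t · [0]) = [e^(0t)].
  For a 1×1 block at λ = 6: exp(t · [6]) = [e^(6t)].

After assembling e^{tJ} and conjugating by P, we get:

e^{tM} =
  [2*exp(6*t) - 1, 0, 2 - 2*exp(6*t)]
  [2*exp(6*t) - 2, 1, 2 - 2*exp(6*t)]
  [exp(6*t) - 1, 0, 2 - exp(6*t)]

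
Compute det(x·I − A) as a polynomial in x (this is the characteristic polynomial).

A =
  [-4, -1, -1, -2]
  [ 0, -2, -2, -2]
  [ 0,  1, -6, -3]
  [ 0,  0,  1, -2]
x^4 + 14*x^3 + 73*x^2 + 168*x + 144

Expanding det(x·I − A) (e.g. by cofactor expansion or by noting that A is similar to its Jordan form J, which has the same characteristic polynomial as A) gives
  χ_A(x) = x^4 + 14*x^3 + 73*x^2 + 168*x + 144
which factors as (x + 3)^2*(x + 4)^2. The eigenvalues (with algebraic multiplicities) are λ = -4 with multiplicity 2, λ = -3 with multiplicity 2.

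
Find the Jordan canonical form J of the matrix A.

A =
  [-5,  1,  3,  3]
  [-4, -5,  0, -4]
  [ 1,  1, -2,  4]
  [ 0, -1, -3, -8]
J_3(-5) ⊕ J_1(-5)

The characteristic polynomial is
  det(x·I − A) = x^4 + 20*x^3 + 150*x^2 + 500*x + 625 = (x + 5)^4

Eigenvalues and multiplicities (the geometric multiplicity of λ is n − rank(A − λI), which equals the number of Jordan blocks for λ):
  λ = -5: algebraic multiplicity = 4, geometric multiplicity = 2

Determining the block sizes for each eigenvalue:
  λ = -5: with am = 4 and gm = 2, the partition is not yet determined (e.g. several partitions of 4 into 2 parts exist). Let N = A − (-5)·I. Computing rank(N^1) = 2, rank(N^2) = 1, rank(N^3) = 0; the number of blocks of size ≥ j is rank(N^{j−1}) − rank(N^j), giving [2, 1, 1]. So we have 1 block(s) of size 3, 1 block(s) of size 1 → block sizes [3, 1]

Assembling the blocks gives a Jordan form
J =
  [-5,  1,  0,  0]
  [ 0, -5,  1,  0]
  [ 0,  0, -5,  0]
  [ 0,  0,  0, -5]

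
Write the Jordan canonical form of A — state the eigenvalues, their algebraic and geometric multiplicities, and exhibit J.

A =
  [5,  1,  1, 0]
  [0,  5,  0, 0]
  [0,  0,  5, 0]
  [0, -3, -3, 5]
J_2(5) ⊕ J_1(5) ⊕ J_1(5)

The characteristic polynomial is
  det(x·I − A) = x^4 - 20*x^3 + 150*x^2 - 500*x + 625 = (x - 5)^4

Eigenvalues and multiplicities (the geometric multiplicity of λ is n − rank(A − λI), which equals the number of Jordan blocks for λ):
  λ = 5: algebraic multiplicity = 4, geometric multiplicity = 3

Determining the block sizes for each eigenvalue:
  λ = 5: 3 blocks summing to 4 forces exactly one block of size 2 and the rest size 1 → block sizes [2, 1, 1]

Assembling the blocks gives a Jordan form
J =
  [5, 1, 0, 0]
  [0, 5, 0, 0]
  [0, 0, 5, 0]
  [0, 0, 0, 5]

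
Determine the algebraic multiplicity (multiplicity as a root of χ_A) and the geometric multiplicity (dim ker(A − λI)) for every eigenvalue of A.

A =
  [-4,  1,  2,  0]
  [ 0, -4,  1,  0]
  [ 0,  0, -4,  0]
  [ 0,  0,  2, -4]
λ = -4: alg = 4, geom = 2

Step 1 — factor the characteristic polynomial to read off the algebraic multiplicities:
  χ_A(x) = (x + 4)^4

Step 2 — compute geometric multiplicities via the rank-nullity identity g(λ) = n − rank(A − λI):
  rank(A − (-4)·I) = 2, so dim ker(A − (-4)·I) = n − 2 = 2

Summary:
  λ = -4: algebraic multiplicity = 4, geometric multiplicity = 2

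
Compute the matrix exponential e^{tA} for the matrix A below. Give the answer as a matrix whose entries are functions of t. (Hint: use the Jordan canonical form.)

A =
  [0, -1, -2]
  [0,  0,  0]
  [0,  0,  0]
e^{tA} =
  [1, -t, -2*t]
  [0, 1, 0]
  [0, 0, 1]

Strategy: write A = P · J · P⁻¹ where J is a Jordan canonical form, so e^{tA} = P · e^{tJ} · P⁻¹, and e^{tJ} can be computed block-by-block.

A has Jordan form
J =
  [0, 1, 0]
  [0, 0, 0]
  [0, 0, 0]
(up to reordering of blocks).

Per-block formulas:
  For a 1×1 block at λ = 0: exp(t · [0]) = [e^(0t)].
  For a 2×2 Jordan block J_2(0): exp(t · J_2(0)) = e^(0t)·(I + t·N), where N is the 2×2 nilpotent shift.

After assembling e^{tJ} and conjugating by P, we get:

e^{tA} =
  [1, -t, -2*t]
  [0, 1, 0]
  [0, 0, 1]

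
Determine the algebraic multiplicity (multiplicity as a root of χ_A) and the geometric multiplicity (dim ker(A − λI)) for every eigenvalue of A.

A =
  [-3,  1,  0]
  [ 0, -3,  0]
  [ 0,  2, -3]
λ = -3: alg = 3, geom = 2

Step 1 — factor the characteristic polynomial to read off the algebraic multiplicities:
  χ_A(x) = (x + 3)^3

Step 2 — compute geometric multiplicities via the rank-nullity identity g(λ) = n − rank(A − λI):
  rank(A − (-3)·I) = 1, so dim ker(A − (-3)·I) = n − 1 = 2

Summary:
  λ = -3: algebraic multiplicity = 3, geometric multiplicity = 2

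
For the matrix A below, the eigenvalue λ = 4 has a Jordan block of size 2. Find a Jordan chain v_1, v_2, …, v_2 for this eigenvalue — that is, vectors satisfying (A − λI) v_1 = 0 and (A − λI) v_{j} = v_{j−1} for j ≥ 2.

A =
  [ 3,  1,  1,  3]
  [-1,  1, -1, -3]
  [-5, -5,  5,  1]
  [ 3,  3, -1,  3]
A Jordan chain for λ = 4 of length 2:
v_1 = (-1, 1, 1, -1)ᵀ
v_2 = (1, -1, 1, 0)ᵀ

Let N = A − (4)·I. We want v_2 with N^2 v_2 = 0 but N^1 v_2 ≠ 0; then v_{j-1} := N · v_j for j = 2, …, 2.

Pick v_2 = (1, -1, 1, 0)ᵀ.
Then v_1 = N · v_2 = (-1, 1, 1, -1)ᵀ.

Sanity check: (A − (4)·I) v_1 = (0, 0, 0, 0)ᵀ = 0. ✓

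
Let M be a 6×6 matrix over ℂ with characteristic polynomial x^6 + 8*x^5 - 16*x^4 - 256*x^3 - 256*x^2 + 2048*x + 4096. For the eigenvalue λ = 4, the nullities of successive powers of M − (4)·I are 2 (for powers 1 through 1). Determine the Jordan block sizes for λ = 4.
Block sizes for λ = 4: [1, 1]

From the dimensions of kernels of powers, the number of Jordan blocks of size at least j is d_j − d_{j−1} where d_j = dim ker(N^j) (with d_0 = 0). Computing the differences gives [2].
The number of blocks of size exactly k is (#blocks of size ≥ k) − (#blocks of size ≥ k + 1), so the partition is: 2 block(s) of size 1.
In nonincreasing order the block sizes are [1, 1].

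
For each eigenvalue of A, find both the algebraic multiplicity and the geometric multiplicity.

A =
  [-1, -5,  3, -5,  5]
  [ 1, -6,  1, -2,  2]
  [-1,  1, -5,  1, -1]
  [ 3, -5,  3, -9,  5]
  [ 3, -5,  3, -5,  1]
λ = -4: alg = 5, geom = 3

Step 1 — factor the characteristic polynomial to read off the algebraic multiplicities:
  χ_A(x) = (x + 4)^5

Step 2 — compute geometric multiplicities via the rank-nullity identity g(λ) = n − rank(A − λI):
  rank(A − (-4)·I) = 2, so dim ker(A − (-4)·I) = n − 2 = 3

Summary:
  λ = -4: algebraic multiplicity = 5, geometric multiplicity = 3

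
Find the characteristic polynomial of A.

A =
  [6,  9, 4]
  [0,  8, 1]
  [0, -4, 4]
x^3 - 18*x^2 + 108*x - 216

Expanding det(x·I − A) (e.g. by cofactor expansion or by noting that A is similar to its Jordan form J, which has the same characteristic polynomial as A) gives
  χ_A(x) = x^3 - 18*x^2 + 108*x - 216
which factors as (x - 6)^3. The eigenvalues (with algebraic multiplicities) are λ = 6 with multiplicity 3.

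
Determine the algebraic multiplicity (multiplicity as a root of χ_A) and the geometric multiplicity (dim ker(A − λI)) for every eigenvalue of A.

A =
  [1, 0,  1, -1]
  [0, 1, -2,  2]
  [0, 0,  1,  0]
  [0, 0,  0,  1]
λ = 1: alg = 4, geom = 3

Step 1 — factor the characteristic polynomial to read off the algebraic multiplicities:
  χ_A(x) = (x - 1)^4

Step 2 — compute geometric multiplicities via the rank-nullity identity g(λ) = n − rank(A − λI):
  rank(A − (1)·I) = 1, so dim ker(A − (1)·I) = n − 1 = 3

Summary:
  λ = 1: algebraic multiplicity = 4, geometric multiplicity = 3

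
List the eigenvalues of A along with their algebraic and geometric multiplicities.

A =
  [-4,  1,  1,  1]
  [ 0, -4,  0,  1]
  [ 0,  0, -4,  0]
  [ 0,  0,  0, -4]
λ = -4: alg = 4, geom = 2

Step 1 — factor the characteristic polynomial to read off the algebraic multiplicities:
  χ_A(x) = (x + 4)^4

Step 2 — compute geometric multiplicities via the rank-nullity identity g(λ) = n − rank(A − λI):
  rank(A − (-4)·I) = 2, so dim ker(A − (-4)·I) = n − 2 = 2

Summary:
  λ = -4: algebraic multiplicity = 4, geometric multiplicity = 2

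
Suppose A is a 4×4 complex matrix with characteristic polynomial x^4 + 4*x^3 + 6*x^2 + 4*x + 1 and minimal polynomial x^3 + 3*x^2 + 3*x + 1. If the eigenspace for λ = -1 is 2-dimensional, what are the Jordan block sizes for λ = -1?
Block sizes for λ = -1: [3, 1]

Step 1 — from the characteristic polynomial, algebraic multiplicity of λ = -1 is 4. From dim ker(A − (-1)·I) = 2, there are exactly 2 Jordan blocks for λ = -1.
Step 2 — from the minimal polynomial, the factor (x + 1)^3 tells us the largest block for λ = -1 has size 3.
Step 3 — with total size 4, 2 blocks, and largest block 3, the block sizes (in nonincreasing order) are [3, 1].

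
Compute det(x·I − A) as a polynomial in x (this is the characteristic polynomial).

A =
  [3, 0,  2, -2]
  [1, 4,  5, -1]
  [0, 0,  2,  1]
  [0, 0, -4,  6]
x^4 - 15*x^3 + 84*x^2 - 208*x + 192

Expanding det(x·I − A) (e.g. by cofactor expansion or by noting that A is similar to its Jordan form J, which has the same characteristic polynomial as A) gives
  χ_A(x) = x^4 - 15*x^3 + 84*x^2 - 208*x + 192
which factors as (x - 4)^3*(x - 3). The eigenvalues (with algebraic multiplicities) are λ = 3 with multiplicity 1, λ = 4 with multiplicity 3.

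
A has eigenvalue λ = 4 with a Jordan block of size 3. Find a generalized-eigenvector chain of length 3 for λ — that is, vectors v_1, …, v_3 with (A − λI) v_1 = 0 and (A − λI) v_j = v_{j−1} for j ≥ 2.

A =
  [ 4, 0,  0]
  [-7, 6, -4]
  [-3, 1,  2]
A Jordan chain for λ = 4 of length 3:
v_1 = (0, -2, -1)ᵀ
v_2 = (0, -7, -3)ᵀ
v_3 = (1, 0, 0)ᵀ

Let N = A − (4)·I. We want v_3 with N^3 v_3 = 0 but N^2 v_3 ≠ 0; then v_{j-1} := N · v_j for j = 3, …, 2.

Pick v_3 = (1, 0, 0)ᵀ.
Then v_2 = N · v_3 = (0, -7, -3)ᵀ.
Then v_1 = N · v_2 = (0, -2, -1)ᵀ.

Sanity check: (A − (4)·I) v_1 = (0, 0, 0)ᵀ = 0. ✓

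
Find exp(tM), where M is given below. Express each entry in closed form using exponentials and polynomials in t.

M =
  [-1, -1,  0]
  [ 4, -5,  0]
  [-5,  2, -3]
e^{tM} =
  [2*t*exp(-3*t) + exp(-3*t), -t*exp(-3*t), 0]
  [4*t*exp(-3*t), -2*t*exp(-3*t) + exp(-3*t), 0]
  [-t^2*exp(-3*t) - 5*t*exp(-3*t), t^2*exp(-3*t)/2 + 2*t*exp(-3*t), exp(-3*t)]

Strategy: write M = P · J · P⁻¹ where J is a Jordan canonical form, so e^{tM} = P · e^{tJ} · P⁻¹, and e^{tJ} can be computed block-by-block.

M has Jordan form
J =
  [-3,  1,  0]
  [ 0, -3,  1]
  [ 0,  0, -3]
(up to reordering of blocks).

Per-block formulas:
  For a 3×3 Jordan block J_3(-3): exp(t · J_3(-3)) = e^(-3t)·(I + t·N + (t^2/2)·N^2), where N is the 3×3 nilpotent shift.

After assembling e^{tJ} and conjugating by P, we get:

e^{tM} =
  [2*t*exp(-3*t) + exp(-3*t), -t*exp(-3*t), 0]
  [4*t*exp(-3*t), -2*t*exp(-3*t) + exp(-3*t), 0]
  [-t^2*exp(-3*t) - 5*t*exp(-3*t), t^2*exp(-3*t)/2 + 2*t*exp(-3*t), exp(-3*t)]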